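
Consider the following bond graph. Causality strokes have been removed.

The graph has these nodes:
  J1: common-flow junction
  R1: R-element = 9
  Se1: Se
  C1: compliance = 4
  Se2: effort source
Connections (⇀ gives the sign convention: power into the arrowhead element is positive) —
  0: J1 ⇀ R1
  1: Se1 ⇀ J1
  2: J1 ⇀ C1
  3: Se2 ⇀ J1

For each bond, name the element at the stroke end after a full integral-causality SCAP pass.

#1 |J1  (Se1 fixes effort; stroke away)
#3 |J1  (Se2: effort source, stroke at far end)
#2 |J1  (C1: C, integral causality)
#0 |R1  (only one flow-in slot at J1)

#0 |R1
#1 |J1
#2 |J1
#3 |J1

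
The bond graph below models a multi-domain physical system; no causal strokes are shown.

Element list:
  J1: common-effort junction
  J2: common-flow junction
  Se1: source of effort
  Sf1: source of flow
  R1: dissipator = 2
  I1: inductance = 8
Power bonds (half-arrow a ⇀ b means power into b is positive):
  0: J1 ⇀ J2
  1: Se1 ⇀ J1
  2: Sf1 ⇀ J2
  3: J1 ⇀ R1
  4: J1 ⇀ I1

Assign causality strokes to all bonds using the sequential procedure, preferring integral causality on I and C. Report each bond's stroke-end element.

bond 1 |J1  (source Se1 imposes e)
bond 2 |Sf1  (Sf1: flow source, stroke at near end)
bond 0 |J2  (J1 effort already set via bond 1)
bond 3 |R1  (J1 effort already set via bond 1)
bond 4 |I1  (common-e at J1 fixed by 1)

bond 0 stroke at J2
bond 1 stroke at J1
bond 2 stroke at Sf1
bond 3 stroke at R1
bond 4 stroke at I1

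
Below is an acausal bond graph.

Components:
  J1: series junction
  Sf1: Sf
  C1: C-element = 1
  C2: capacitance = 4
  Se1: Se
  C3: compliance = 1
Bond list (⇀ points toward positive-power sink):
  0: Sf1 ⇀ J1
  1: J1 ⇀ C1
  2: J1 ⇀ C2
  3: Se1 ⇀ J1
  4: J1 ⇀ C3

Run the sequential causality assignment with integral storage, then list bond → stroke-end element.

bond 0 stroke→Sf1  (Sf1 fixes flow; stroke at Sf1)
bond 3 stroke→J1  (Se1 fixes effort; stroke away)
bond 1 stroke→J1  (1-jn J1 has f-setter on 0)
bond 2 stroke→J1  (J1 flow already set via bond 0)
bond 4 stroke→J1  (J1: bond 0 brought flow, rest push out)

β0 →Sf1
β1 →J1
β2 →J1
β3 →J1
β4 →J1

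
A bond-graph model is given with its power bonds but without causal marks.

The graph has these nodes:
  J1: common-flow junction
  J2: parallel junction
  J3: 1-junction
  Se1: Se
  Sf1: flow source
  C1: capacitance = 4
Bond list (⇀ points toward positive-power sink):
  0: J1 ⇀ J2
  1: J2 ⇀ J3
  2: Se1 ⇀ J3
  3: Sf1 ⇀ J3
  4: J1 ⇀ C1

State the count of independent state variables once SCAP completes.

#2 →J3  (Se1 fixes effort; stroke away)
#3 →Sf1  (Sf1 fixes flow; stroke at Sf1)
#1 →J3  (common-f at J3 fixed by 3)
#0 →J2  (closing 0-jn rule on J2)
#4 →J1  (1-jn J1 has f-setter on 0)

1  (C1 all integral)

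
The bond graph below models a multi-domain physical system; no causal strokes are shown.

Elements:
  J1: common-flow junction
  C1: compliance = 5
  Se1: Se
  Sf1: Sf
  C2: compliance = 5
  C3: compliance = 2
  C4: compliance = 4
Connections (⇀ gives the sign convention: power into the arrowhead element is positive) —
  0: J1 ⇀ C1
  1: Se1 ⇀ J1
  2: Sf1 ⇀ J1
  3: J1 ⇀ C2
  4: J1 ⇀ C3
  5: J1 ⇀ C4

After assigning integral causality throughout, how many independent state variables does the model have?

bond 1 →J1  (Se1 fixes effort; stroke away)
bond 2 →Sf1  (Sf1: flow source, stroke at near end)
bond 0 →J1  (common-f at J1 fixed by 2)
bond 3 →J1  (common-f at J1 fixed by 2)
bond 4 →J1  (1-jn J1 has f-setter on 2)
bond 5 →J1  (common-f at J1 fixed by 2)

4  (C1, C2, C3, C4 all integral)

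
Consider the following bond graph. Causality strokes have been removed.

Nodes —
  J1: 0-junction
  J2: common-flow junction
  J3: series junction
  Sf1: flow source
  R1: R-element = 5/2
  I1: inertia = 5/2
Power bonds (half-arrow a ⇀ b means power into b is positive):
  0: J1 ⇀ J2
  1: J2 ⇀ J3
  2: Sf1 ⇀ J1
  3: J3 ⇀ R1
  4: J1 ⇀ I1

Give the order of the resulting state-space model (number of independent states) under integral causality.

1  (I1 all integral)

#2 stroke at Sf1  (Sf1 (Sf) sets flow on bond)
#4 stroke at I1  (I1: I, integral causality)
#0 stroke at J1  (J1 needs exactly one e-in)
#1 stroke at J2  (1-jn J2 has f-setter on 0)
#3 stroke at J3  (J3: bond 1 brought flow, rest push out)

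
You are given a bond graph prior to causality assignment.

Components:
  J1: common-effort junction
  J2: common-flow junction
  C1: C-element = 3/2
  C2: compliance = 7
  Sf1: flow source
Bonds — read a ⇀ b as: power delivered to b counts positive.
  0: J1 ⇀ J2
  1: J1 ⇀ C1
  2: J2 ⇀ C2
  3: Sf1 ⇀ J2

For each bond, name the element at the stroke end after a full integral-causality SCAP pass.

bond 3 →Sf1  (source Sf1 imposes f)
bond 0 →J2  (J2 flow already set via bond 3)
bond 2 →J2  (J2 flow already set via bond 3)
bond 1 →J1  (J1: last free bond brings effort in)

b0 stroke→J2
b1 stroke→J1
b2 stroke→J2
b3 stroke→Sf1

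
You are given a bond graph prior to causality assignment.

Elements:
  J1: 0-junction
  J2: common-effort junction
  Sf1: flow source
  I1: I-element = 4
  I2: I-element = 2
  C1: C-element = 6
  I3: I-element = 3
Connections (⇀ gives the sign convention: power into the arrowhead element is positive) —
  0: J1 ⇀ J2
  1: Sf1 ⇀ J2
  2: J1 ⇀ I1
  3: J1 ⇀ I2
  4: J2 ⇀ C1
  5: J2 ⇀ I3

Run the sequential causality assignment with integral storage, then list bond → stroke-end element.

#0 |J1
#1 |Sf1
#2 |I1
#3 |I2
#4 |J2
#5 |I3

b1 stroke at Sf1  (source Sf1 imposes f)
b2 stroke at I1  (I1 integral (f out))
b3 stroke at I2  (prefer integral on I2)
b0 stroke at J1  (J1 needs exactly one e-in)
b4 stroke at J2  (C1 outputs effort q/C1)
b5 stroke at I3  (0-jn J2 has e-setter on 4)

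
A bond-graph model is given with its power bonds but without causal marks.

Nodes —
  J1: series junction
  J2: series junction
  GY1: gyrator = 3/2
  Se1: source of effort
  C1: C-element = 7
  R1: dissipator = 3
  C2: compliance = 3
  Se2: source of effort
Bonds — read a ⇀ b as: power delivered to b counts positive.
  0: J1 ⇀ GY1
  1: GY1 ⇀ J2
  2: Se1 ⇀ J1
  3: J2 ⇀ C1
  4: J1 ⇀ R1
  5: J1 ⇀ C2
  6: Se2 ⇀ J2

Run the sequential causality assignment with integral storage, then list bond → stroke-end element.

b2 →J1  (Se1 (Se) sets effort on bond)
b6 →J2  (source Se2 imposes e)
b3 →J2  (C1 integral (e out))
b1 →GY1  (closing 1-jn rule on J2)
b0 →GY1  (through GY1, causality inverts; strokes same side of GY1)
b4 →J1  (J1: bond 0 brought flow, rest push out)
b5 →J1  (J1: bond 0 brought flow, rest push out)

β0 stroke at GY1
β1 stroke at GY1
β2 stroke at J1
β3 stroke at J2
β4 stroke at J1
β5 stroke at J1
β6 stroke at J2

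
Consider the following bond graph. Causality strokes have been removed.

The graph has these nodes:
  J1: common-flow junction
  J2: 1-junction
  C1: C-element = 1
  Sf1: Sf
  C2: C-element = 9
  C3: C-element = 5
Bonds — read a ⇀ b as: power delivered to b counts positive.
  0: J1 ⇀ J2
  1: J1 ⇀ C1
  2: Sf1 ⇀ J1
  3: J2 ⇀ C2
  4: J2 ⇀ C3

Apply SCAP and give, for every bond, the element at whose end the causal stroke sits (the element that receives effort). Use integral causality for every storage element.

β0 |J1
β1 |J1
β2 |Sf1
β3 |J2
β4 |J2

β2 →Sf1  (Sf1 fixes flow; stroke at Sf1)
β0 →J1  (J1: bond 2 brought flow, rest push out)
β1 →J1  (J1: bond 2 brought flow, rest push out)
β3 →J2  (J2: bond 0 brought flow, rest push out)
β4 →J2  (1-jn J2 has f-setter on 0)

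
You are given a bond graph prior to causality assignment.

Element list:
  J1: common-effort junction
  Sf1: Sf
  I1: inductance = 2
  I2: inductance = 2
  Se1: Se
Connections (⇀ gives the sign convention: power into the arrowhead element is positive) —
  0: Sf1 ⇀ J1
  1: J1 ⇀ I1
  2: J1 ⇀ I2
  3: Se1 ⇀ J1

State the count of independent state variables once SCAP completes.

2  (I1, I2 all integral)

β0 |Sf1  (Sf1: flow source, stroke at near end)
β3 |J1  (Se1: effort source, stroke at far end)
β1 |I1  (J1 effort already set via bond 3)
β2 |I2  (J1: bond 3 brought effort, rest push out)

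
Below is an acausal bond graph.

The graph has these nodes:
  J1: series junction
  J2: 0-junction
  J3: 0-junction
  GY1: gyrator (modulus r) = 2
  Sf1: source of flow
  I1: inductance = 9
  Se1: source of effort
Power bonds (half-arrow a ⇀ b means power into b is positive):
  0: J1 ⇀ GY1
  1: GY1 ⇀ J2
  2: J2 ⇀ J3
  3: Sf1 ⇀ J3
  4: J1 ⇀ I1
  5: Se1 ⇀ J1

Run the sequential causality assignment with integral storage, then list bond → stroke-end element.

β3 |Sf1  (source Sf1 imposes f)
β5 |J1  (Se1 (Se) sets effort on bond)
β2 |J3  (J3 needs exactly one e-in)
β1 |J2  (closing 0-jn rule on J2)
β0 |J1  (GY1 both-in/both-out from 1)
β4 |I1  (J1: last free bond brings flow in)

bond 0 stroke at J1
bond 1 stroke at J2
bond 2 stroke at J3
bond 3 stroke at Sf1
bond 4 stroke at I1
bond 5 stroke at J1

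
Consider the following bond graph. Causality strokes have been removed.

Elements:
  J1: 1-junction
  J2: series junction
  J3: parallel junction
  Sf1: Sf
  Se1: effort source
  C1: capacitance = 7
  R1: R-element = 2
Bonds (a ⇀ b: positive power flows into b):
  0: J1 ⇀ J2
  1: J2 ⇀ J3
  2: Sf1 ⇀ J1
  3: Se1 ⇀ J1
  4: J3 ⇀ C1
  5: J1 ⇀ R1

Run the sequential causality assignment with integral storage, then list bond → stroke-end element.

#0 stroke at J1
#1 stroke at J2
#2 stroke at Sf1
#3 stroke at J1
#4 stroke at J3
#5 stroke at J1

b2 |Sf1  (Sf1 (Sf) sets flow on bond)
b3 |J1  (Se1 fixes effort; stroke away)
b0 |J1  (J1 flow already set via bond 2)
b5 |J1  (1-jn J1 has f-setter on 2)
b1 |J2  (1-jn J2 has f-setter on 0)
b4 |J3  (closing 0-jn rule on J3)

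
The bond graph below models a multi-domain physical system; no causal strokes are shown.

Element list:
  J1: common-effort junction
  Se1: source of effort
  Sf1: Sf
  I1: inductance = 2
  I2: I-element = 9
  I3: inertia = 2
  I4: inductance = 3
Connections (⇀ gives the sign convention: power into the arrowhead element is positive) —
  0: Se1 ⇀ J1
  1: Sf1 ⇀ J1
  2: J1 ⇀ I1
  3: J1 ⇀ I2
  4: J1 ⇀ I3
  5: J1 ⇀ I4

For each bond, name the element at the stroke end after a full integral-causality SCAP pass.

β0 →J1  (source Se1 imposes e)
β1 →Sf1  (Sf1 fixes flow; stroke at Sf1)
β2 →I1  (J1: bond 0 brought effort, rest push out)
β3 →I2  (J1: bond 0 brought effort, rest push out)
β4 →I3  (J1 effort already set via bond 0)
β5 →I4  (common-e at J1 fixed by 0)

b0 stroke at J1
b1 stroke at Sf1
b2 stroke at I1
b3 stroke at I2
b4 stroke at I3
b5 stroke at I4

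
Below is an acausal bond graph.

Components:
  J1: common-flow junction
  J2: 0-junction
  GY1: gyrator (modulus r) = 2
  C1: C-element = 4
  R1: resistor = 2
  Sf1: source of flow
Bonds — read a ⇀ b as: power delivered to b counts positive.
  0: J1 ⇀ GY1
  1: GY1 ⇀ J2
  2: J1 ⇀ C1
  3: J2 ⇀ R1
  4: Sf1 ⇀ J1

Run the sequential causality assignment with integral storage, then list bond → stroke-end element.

#4 stroke→Sf1  (Sf1: flow source, stroke at near end)
#0 stroke→J1  (1-jn J1 has f-setter on 4)
#2 stroke→J1  (J1 flow already set via bond 4)
#1 stroke→J2  (through GY1, causality inverts; strokes same side of GY1)
#3 stroke→R1  (J2 effort already set via bond 1)

#0 →J1
#1 →J2
#2 →J1
#3 →R1
#4 →Sf1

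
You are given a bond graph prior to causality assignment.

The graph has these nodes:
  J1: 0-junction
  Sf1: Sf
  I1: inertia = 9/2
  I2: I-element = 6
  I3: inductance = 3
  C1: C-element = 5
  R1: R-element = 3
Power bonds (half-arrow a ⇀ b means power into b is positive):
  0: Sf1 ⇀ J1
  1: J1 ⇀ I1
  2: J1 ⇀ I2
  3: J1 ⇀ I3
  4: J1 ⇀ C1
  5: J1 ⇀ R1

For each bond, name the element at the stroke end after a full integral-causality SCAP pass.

b0 stroke at Sf1  (Sf1 fixes flow; stroke at Sf1)
b1 stroke at I1  (prefer integral on I1)
b2 stroke at I2  (I2 outputs flow p/I2)
b3 stroke at I3  (I3 outputs flow p/I3)
b4 stroke at J1  (prefer integral on C1)
b5 stroke at R1  (common-e at J1 fixed by 4)

b0 stroke at Sf1
b1 stroke at I1
b2 stroke at I2
b3 stroke at I3
b4 stroke at J1
b5 stroke at R1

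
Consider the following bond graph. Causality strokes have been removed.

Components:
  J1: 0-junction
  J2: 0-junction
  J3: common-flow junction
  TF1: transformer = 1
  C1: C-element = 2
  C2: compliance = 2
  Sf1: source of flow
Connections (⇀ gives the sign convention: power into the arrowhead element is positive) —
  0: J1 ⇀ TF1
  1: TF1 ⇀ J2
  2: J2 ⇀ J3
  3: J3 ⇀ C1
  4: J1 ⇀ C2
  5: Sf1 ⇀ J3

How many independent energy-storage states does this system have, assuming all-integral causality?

2  (C1, C2 all integral)

b5 →Sf1  (source Sf1 imposes f)
b2 →J3  (common-f at J3 fixed by 5)
b3 →J3  (J3 flow already set via bond 5)
b1 →J2  (J2 needs exactly one e-in)
b0 →TF1  (TF1: transformer flips bond 1)
b4 →J1  (only one effort-in slot at J1)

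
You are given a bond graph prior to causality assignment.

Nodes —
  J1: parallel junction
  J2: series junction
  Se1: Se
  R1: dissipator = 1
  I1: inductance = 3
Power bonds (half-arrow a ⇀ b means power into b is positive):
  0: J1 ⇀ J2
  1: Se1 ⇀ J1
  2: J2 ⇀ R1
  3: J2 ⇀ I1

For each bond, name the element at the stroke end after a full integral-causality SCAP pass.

b0 |J2
b1 |J1
b2 |J2
b3 |I1

β1 stroke at J1  (source Se1 imposes e)
β0 stroke at J2  (J1: bond 1 brought effort, rest push out)
β3 stroke at I1  (I1: I, integral causality)
β2 stroke at J2  (J2 flow already set via bond 3)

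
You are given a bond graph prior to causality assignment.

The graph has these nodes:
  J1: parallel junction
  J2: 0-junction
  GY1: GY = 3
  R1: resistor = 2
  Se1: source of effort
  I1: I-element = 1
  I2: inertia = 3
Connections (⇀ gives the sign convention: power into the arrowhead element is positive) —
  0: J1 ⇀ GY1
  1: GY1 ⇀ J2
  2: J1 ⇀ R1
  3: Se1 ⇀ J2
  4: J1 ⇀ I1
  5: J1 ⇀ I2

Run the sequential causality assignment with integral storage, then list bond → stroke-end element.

β0 stroke at GY1
β1 stroke at GY1
β2 stroke at J1
β3 stroke at J2
β4 stroke at I1
β5 stroke at I2

b3 stroke→J2  (Se1: effort source, stroke at far end)
b1 stroke→GY1  (0-jn J2 has e-setter on 3)
b0 stroke→GY1  (GY1 both-in/both-out from 1)
b4 stroke→I1  (prefer integral on I1)
b5 stroke→I2  (I2: I, integral causality)
b2 stroke→J1  (only one effort-in slot at J1)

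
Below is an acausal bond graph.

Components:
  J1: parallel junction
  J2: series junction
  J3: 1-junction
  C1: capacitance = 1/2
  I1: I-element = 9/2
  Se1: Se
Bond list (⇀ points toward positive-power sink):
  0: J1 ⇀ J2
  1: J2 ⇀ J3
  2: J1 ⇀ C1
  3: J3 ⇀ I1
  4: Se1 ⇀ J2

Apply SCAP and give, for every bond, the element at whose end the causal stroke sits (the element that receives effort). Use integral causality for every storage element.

b4 stroke→J2  (Se1 fixes effort; stroke away)
b2 stroke→J1  (prefer integral on C1)
b0 stroke→J2  (J1: bond 2 brought effort, rest push out)
b1 stroke→J3  (J2: last free bond brings flow in)
b3 stroke→I1  (only one flow-in slot at J3)

b0 →J2
b1 →J3
b2 →J1
b3 →I1
b4 →J2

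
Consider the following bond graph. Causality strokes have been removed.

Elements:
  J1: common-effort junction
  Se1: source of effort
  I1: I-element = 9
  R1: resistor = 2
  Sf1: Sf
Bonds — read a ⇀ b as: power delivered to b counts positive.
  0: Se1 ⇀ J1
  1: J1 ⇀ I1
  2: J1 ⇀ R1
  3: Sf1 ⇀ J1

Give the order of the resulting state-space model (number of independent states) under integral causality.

1  (I1 all integral)

b0 →J1  (Se1: effort source, stroke at far end)
b3 →Sf1  (Sf1 fixes flow; stroke at Sf1)
b1 →I1  (0-jn J1 has e-setter on 0)
b2 →R1  (common-e at J1 fixed by 0)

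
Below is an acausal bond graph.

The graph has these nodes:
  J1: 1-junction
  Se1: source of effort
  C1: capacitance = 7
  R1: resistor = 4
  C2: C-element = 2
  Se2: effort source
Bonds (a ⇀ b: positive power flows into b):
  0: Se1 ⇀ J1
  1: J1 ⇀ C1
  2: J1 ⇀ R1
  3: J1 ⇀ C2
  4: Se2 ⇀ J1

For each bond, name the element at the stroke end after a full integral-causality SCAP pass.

b0 |J1  (Se1: effort source, stroke at far end)
b4 |J1  (source Se2 imposes e)
b1 |J1  (C1 outputs effort q/C1)
b3 |J1  (prefer integral on C2)
b2 |R1  (closing 1-jn rule on J1)

β0 →J1
β1 →J1
β2 →R1
β3 →J1
β4 →J1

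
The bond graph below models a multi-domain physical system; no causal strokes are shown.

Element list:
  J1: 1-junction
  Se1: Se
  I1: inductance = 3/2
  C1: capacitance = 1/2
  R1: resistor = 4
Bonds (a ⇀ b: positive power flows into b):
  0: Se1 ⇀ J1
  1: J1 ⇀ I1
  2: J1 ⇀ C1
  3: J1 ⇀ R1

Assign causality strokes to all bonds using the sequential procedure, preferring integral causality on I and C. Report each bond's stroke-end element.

β0 stroke at J1  (Se1: effort source, stroke at far end)
β1 stroke at I1  (I1 integral (f out))
β2 stroke at J1  (common-f at J1 fixed by 1)
β3 stroke at J1  (common-f at J1 fixed by 1)

bond 0 stroke→J1
bond 1 stroke→I1
bond 2 stroke→J1
bond 3 stroke→J1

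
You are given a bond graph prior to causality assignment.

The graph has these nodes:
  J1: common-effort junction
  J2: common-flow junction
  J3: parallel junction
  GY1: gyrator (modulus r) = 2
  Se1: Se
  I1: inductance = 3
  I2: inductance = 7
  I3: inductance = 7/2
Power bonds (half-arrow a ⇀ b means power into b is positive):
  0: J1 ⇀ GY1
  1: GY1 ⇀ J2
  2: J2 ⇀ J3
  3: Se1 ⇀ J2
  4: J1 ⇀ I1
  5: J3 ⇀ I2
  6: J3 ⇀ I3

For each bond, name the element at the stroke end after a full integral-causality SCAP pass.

β0 →J1
β1 →J2
β2 →J3
β3 →J2
β4 →I1
β5 →I2
β6 →I3

bond 3 stroke→J2  (Se1 (Se) sets effort on bond)
bond 4 stroke→I1  (prefer integral on I1)
bond 0 stroke→J1  (J1 needs exactly one e-in)
bond 1 stroke→J2  (GY1 both-in/both-out from 0)
bond 2 stroke→J3  (J2: last free bond brings flow in)
bond 5 stroke→I2  (0-jn J3 has e-setter on 2)
bond 6 stroke→I3  (0-jn J3 has e-setter on 2)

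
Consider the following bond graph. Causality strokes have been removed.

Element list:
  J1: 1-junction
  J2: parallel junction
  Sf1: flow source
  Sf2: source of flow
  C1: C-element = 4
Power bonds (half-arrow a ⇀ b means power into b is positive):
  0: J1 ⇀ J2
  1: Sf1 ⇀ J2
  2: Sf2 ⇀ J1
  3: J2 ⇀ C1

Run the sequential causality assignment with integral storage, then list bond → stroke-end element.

bond 0 stroke at J1
bond 1 stroke at Sf1
bond 2 stroke at Sf2
bond 3 stroke at J2

β1 →Sf1  (Sf1: flow source, stroke at near end)
β2 →Sf2  (Sf2 (Sf) sets flow on bond)
β0 →J1  (1-jn J1 has f-setter on 2)
β3 →J2  (closing 0-jn rule on J2)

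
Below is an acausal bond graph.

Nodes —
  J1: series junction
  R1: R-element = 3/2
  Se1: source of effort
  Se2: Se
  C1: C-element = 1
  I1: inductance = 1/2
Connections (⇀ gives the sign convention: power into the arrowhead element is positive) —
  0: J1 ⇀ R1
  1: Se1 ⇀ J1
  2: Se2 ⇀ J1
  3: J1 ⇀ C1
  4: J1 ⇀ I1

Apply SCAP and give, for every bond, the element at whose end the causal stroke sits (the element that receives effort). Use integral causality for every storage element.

b1 →J1  (source Se1 imposes e)
b2 →J1  (Se2: effort source, stroke at far end)
b3 →J1  (C1 outputs effort q/C1)
b4 →I1  (I1: I, integral causality)
b0 →J1  (1-jn J1 has f-setter on 4)

#0 stroke→J1
#1 stroke→J1
#2 stroke→J1
#3 stroke→J1
#4 stroke→I1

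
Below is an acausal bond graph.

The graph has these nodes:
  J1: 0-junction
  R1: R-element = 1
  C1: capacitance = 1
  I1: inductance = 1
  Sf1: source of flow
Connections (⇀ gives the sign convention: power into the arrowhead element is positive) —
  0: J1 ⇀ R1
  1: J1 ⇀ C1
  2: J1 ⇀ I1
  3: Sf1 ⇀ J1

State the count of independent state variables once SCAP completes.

2  (C1, I1 all integral)

#3 stroke at Sf1  (source Sf1 imposes f)
#1 stroke at J1  (prefer integral on C1)
#0 stroke at R1  (J1 effort already set via bond 1)
#2 stroke at I1  (J1 effort already set via bond 1)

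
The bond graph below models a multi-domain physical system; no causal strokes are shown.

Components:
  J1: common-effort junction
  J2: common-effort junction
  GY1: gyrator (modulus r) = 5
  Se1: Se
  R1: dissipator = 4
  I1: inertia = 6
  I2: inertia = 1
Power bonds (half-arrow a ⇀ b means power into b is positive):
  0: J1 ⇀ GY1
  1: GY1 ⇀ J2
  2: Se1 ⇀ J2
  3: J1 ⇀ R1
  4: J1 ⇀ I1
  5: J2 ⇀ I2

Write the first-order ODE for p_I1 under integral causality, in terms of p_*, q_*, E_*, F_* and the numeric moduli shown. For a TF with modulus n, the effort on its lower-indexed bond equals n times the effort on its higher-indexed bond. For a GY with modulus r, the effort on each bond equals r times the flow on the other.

dp_I1/dt = -4*E_Se1/5 - 2*p_I1/3

#2 stroke at J2  (source Se1 imposes e)
#1 stroke at GY1  (J2 effort already set via bond 2)
#5 stroke at I2  (0-jn J2 has e-setter on 2)
#0 stroke at GY1  (GY GY1: same side as bond 1)
#4 stroke at I1  (prefer integral on I1)
#3 stroke at J1  (closing 0-jn rule on J1)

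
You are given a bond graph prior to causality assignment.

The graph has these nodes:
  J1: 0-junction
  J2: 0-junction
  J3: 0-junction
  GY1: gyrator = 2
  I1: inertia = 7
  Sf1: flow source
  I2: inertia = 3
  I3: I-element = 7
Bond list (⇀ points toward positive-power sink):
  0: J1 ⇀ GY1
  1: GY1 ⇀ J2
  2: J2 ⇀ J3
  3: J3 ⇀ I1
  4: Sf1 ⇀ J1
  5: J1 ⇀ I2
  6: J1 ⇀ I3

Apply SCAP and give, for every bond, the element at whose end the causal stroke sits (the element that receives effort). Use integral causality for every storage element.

β0 stroke→J1
β1 stroke→J2
β2 stroke→J3
β3 stroke→I1
β4 stroke→Sf1
β5 stroke→I2
β6 stroke→I3

b4 →Sf1  (Sf1 fixes flow; stroke at Sf1)
b3 →I1  (I1: I, integral causality)
b2 →J3  (only one effort-in slot at J3)
b1 →J2  (only one effort-in slot at J2)
b0 →J1  (GY1: gyrator matches bond 1)
b5 →I2  (J1: bond 0 brought effort, rest push out)
b6 →I3  (common-e at J1 fixed by 0)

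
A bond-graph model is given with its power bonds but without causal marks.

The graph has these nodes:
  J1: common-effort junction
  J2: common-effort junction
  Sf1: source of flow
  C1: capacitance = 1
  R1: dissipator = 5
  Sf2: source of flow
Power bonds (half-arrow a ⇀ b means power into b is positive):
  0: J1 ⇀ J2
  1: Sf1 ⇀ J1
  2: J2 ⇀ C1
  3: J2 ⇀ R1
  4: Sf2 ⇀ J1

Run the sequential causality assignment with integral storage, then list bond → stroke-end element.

#0 →J1
#1 →Sf1
#2 →J2
#3 →R1
#4 →Sf2

#1 stroke at Sf1  (source Sf1 imposes f)
#4 stroke at Sf2  (Sf2 (Sf) sets flow on bond)
#0 stroke at J1  (J1 needs exactly one e-in)
#2 stroke at J2  (C1 outputs effort q/C1)
#3 stroke at R1  (common-e at J2 fixed by 2)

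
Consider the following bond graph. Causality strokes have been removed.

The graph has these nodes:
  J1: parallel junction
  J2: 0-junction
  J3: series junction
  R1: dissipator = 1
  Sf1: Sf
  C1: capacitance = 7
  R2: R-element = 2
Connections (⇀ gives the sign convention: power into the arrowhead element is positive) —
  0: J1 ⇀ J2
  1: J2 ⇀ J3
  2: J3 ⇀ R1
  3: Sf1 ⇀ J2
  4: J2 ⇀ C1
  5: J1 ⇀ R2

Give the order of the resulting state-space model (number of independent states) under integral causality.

1  (C1 all integral)

bond 3 stroke at Sf1  (Sf1 fixes flow; stroke at Sf1)
bond 4 stroke at J2  (C1 integral (e out))
bond 0 stroke at J1  (common-e at J2 fixed by 4)
bond 1 stroke at J3  (J2: bond 4 brought effort, rest push out)
bond 2 stroke at R1  (J3 needs exactly one f-in)
bond 5 stroke at R2  (J1: bond 0 brought effort, rest push out)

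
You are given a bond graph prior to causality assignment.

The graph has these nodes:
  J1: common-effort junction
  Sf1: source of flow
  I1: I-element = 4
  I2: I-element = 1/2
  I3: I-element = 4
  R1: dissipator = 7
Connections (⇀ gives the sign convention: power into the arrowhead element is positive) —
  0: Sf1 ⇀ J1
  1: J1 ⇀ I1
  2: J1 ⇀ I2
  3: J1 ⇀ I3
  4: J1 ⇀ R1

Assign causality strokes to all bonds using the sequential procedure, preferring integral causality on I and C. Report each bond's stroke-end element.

β0 |Sf1
β1 |I1
β2 |I2
β3 |I3
β4 |J1

b0 |Sf1  (Sf1 (Sf) sets flow on bond)
b1 |I1  (prefer integral on I1)
b2 |I2  (I2 outputs flow p/I2)
b3 |I3  (I3: I, integral causality)
b4 |J1  (J1: last free bond brings effort in)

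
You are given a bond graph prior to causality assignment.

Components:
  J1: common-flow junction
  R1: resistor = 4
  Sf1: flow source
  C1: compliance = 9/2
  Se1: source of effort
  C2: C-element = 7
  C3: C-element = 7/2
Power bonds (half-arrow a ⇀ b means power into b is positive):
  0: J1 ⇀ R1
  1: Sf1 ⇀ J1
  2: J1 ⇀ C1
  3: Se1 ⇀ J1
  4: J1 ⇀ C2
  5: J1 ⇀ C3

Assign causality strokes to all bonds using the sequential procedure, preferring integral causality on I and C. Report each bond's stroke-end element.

bond 1 |Sf1  (Sf1: flow source, stroke at near end)
bond 3 |J1  (Se1: effort source, stroke at far end)
bond 0 |J1  (J1: bond 1 brought flow, rest push out)
bond 2 |J1  (J1: bond 1 brought flow, rest push out)
bond 4 |J1  (J1 flow already set via bond 1)
bond 5 |J1  (common-f at J1 fixed by 1)

#0 stroke→J1
#1 stroke→Sf1
#2 stroke→J1
#3 stroke→J1
#4 stroke→J1
#5 stroke→J1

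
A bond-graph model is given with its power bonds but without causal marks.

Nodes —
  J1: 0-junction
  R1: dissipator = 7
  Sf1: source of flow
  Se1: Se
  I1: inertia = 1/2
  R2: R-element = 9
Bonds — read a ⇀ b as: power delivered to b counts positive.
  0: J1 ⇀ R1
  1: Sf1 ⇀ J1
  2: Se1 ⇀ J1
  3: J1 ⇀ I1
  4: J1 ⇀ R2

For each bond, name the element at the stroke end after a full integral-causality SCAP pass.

b0 stroke→R1
b1 stroke→Sf1
b2 stroke→J1
b3 stroke→I1
b4 stroke→R2

β1 stroke→Sf1  (Sf1: flow source, stroke at near end)
β2 stroke→J1  (Se1 (Se) sets effort on bond)
β0 stroke→R1  (0-jn J1 has e-setter on 2)
β3 stroke→I1  (0-jn J1 has e-setter on 2)
β4 stroke→R2  (common-e at J1 fixed by 2)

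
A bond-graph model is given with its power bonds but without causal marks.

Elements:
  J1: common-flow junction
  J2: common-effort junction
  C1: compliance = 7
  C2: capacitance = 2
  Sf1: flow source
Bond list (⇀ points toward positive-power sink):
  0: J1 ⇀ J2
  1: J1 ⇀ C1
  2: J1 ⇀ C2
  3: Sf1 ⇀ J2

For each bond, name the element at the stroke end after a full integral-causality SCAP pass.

bond 3 |Sf1  (source Sf1 imposes f)
bond 0 |J2  (only one effort-in slot at J2)
bond 1 |J1  (1-jn J1 has f-setter on 0)
bond 2 |J1  (common-f at J1 fixed by 0)

β0 stroke at J2
β1 stroke at J1
β2 stroke at J1
β3 stroke at Sf1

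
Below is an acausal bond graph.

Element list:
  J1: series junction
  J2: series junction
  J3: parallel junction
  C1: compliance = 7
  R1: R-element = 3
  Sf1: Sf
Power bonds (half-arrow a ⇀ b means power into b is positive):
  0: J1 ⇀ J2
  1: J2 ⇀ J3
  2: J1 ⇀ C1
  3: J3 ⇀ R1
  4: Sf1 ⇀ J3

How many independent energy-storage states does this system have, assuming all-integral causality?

bond 4 stroke→Sf1  (Sf1 (Sf) sets flow on bond)
bond 2 stroke→J1  (C1 integral (e out))
bond 0 stroke→J2  (only one flow-in slot at J1)
bond 1 stroke→J3  (only one flow-in slot at J2)
bond 3 stroke→R1  (0-jn J3 has e-setter on 1)

1  (C1 all integral)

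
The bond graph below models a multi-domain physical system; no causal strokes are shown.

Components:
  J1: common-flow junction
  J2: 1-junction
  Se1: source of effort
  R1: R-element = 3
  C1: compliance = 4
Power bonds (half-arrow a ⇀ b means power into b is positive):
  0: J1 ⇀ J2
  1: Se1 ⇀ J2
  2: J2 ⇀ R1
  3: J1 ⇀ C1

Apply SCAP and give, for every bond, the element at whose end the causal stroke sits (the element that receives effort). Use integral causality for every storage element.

#0 stroke→J2
#1 stroke→J2
#2 stroke→R1
#3 stroke→J1

bond 1 |J2  (Se1: effort source, stroke at far end)
bond 3 |J1  (C1: C, integral causality)
bond 0 |J2  (closing 1-jn rule on J1)
bond 2 |R1  (J2 needs exactly one f-in)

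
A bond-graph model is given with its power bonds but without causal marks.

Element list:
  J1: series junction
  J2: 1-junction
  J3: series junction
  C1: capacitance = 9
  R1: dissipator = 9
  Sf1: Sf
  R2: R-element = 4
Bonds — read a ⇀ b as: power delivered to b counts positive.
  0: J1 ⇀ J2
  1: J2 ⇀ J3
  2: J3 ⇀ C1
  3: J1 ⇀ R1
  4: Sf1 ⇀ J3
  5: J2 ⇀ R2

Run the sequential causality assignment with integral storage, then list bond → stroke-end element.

bond 4 stroke→Sf1  (Sf1: flow source, stroke at near end)
bond 1 stroke→J3  (1-jn J3 has f-setter on 4)
bond 2 stroke→J3  (J3 flow already set via bond 4)
bond 0 stroke→J2  (J2 flow already set via bond 1)
bond 5 stroke→J2  (common-f at J2 fixed by 1)
bond 3 stroke→J1  (common-f at J1 fixed by 0)

#0 |J2
#1 |J3
#2 |J3
#3 |J1
#4 |Sf1
#5 |J2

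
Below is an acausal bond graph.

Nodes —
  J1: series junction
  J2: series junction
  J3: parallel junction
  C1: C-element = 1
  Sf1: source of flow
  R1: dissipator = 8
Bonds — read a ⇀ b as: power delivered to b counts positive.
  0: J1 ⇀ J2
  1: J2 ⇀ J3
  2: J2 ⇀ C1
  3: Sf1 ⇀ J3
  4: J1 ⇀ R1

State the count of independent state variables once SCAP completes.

b3 |Sf1  (Sf1 fixes flow; stroke at Sf1)
b1 |J3  (J3 needs exactly one e-in)
b0 |J2  (J2: bond 1 brought flow, rest push out)
b2 |J2  (J2 flow already set via bond 1)
b4 |J1  (J1: bond 0 brought flow, rest push out)

1  (C1 all integral)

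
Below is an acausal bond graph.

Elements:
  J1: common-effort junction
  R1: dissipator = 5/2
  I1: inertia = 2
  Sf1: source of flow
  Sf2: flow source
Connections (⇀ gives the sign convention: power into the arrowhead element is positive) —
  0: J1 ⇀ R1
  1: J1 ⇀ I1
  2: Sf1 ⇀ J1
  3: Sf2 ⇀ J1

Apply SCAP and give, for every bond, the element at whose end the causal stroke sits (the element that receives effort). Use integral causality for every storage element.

bond 0 →J1
bond 1 →I1
bond 2 →Sf1
bond 3 →Sf2

#2 stroke→Sf1  (Sf1 (Sf) sets flow on bond)
#3 stroke→Sf2  (Sf2 (Sf) sets flow on bond)
#1 stroke→I1  (prefer integral on I1)
#0 stroke→J1  (J1: last free bond brings effort in)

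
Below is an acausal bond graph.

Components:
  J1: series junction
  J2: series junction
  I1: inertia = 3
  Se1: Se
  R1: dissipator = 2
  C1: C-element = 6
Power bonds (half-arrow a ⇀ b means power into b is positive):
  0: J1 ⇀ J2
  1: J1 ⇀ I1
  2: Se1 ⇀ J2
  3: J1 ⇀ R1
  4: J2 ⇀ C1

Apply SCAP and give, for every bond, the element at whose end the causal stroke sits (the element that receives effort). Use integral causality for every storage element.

bond 0 |J1
bond 1 |I1
bond 2 |J2
bond 3 |J1
bond 4 |J2

#2 stroke→J2  (source Se1 imposes e)
#1 stroke→I1  (I1: I, integral causality)
#0 stroke→J1  (J1 flow already set via bond 1)
#3 stroke→J1  (J1: bond 1 brought flow, rest push out)
#4 stroke→J2  (J2 flow already set via bond 0)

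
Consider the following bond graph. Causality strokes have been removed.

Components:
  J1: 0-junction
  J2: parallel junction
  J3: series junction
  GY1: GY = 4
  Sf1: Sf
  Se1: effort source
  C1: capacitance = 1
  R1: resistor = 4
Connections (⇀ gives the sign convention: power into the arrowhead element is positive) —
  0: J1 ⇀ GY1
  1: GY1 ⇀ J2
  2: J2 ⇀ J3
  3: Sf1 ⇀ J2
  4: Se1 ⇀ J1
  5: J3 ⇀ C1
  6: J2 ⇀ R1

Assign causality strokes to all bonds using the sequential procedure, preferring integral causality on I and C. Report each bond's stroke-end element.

bond 3 |Sf1  (Sf1 (Sf) sets flow on bond)
bond 4 |J1  (source Se1 imposes e)
bond 0 |GY1  (J1: bond 4 brought effort, rest push out)
bond 1 |GY1  (GY1: gyrator matches bond 0)
bond 5 |J3  (C1 integral (e out))
bond 2 |J2  (J3: last free bond brings flow in)
bond 6 |R1  (J2 effort already set via bond 2)

#0 stroke at GY1
#1 stroke at GY1
#2 stroke at J2
#3 stroke at Sf1
#4 stroke at J1
#5 stroke at J3
#6 stroke at R1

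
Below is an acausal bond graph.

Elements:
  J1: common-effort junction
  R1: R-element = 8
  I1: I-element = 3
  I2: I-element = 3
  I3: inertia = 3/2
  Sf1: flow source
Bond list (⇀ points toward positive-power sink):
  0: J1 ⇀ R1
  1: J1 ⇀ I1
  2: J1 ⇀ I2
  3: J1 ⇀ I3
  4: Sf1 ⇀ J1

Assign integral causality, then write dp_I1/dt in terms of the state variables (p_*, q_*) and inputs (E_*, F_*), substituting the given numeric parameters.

b4 →Sf1  (source Sf1 imposes f)
b1 →I1  (prefer integral on I1)
b2 →I2  (I2: I, integral causality)
b3 →I3  (I3 outputs flow p/I3)
b0 →J1  (J1: last free bond brings effort in)

dp_I1/dt = 8*F_Sf1 - 8*p_I1/3 - 8*p_I2/3 - 16*p_I3/3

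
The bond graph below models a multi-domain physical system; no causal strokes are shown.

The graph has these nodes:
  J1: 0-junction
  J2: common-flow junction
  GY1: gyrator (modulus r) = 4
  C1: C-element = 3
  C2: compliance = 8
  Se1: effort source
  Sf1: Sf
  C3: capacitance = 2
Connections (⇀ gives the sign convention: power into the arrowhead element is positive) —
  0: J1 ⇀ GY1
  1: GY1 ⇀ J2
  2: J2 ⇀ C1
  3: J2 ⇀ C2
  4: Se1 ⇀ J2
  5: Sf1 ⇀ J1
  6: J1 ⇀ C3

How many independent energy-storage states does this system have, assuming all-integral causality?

3  (C1, C2, C3 all integral)

#4 |J2  (Se1 (Se) sets effort on bond)
#5 |Sf1  (Sf1 (Sf) sets flow on bond)
#2 |J2  (C1 integral (e out))
#3 |J2  (prefer integral on C2)
#1 |GY1  (J2: last free bond brings flow in)
#0 |GY1  (GY GY1: same side as bond 1)
#6 |J1  (closing 0-jn rule on J1)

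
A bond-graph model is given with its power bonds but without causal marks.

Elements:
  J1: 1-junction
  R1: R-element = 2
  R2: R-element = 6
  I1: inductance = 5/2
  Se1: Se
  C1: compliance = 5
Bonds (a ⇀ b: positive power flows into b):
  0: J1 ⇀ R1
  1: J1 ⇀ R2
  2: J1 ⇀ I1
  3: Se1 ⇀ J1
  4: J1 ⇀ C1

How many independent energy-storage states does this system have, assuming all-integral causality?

#3 →J1  (Se1 (Se) sets effort on bond)
#2 →I1  (I1: I, integral causality)
#0 →J1  (1-jn J1 has f-setter on 2)
#1 →J1  (J1 flow already set via bond 2)
#4 →J1  (1-jn J1 has f-setter on 2)

2  (C1, I1 all integral)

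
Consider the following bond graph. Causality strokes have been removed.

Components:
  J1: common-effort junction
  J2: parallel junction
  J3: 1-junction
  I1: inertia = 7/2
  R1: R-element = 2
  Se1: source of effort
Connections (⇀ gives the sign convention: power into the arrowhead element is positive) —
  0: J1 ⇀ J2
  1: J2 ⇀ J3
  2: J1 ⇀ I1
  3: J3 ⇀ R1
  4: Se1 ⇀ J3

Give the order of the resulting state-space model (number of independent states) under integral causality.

1  (I1 all integral)

b4 stroke at J3  (Se1: effort source, stroke at far end)
b2 stroke at I1  (I1 outputs flow p/I1)
b0 stroke at J1  (J1 needs exactly one e-in)
b1 stroke at J2  (only one effort-in slot at J2)
b3 stroke at J3  (J3 flow already set via bond 1)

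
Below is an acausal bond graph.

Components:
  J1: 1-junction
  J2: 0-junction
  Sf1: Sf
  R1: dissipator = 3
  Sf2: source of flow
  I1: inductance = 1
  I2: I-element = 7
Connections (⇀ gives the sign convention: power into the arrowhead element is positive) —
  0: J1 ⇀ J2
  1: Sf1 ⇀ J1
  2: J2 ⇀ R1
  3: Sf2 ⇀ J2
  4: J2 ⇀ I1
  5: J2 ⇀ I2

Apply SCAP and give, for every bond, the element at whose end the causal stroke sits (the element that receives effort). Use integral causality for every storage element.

β0 →J1
β1 →Sf1
β2 →J2
β3 →Sf2
β4 →I1
β5 →I2

b1 stroke at Sf1  (Sf1 fixes flow; stroke at Sf1)
b3 stroke at Sf2  (Sf2 (Sf) sets flow on bond)
b0 stroke at J1  (common-f at J1 fixed by 1)
b4 stroke at I1  (I1 integral (f out))
b5 stroke at I2  (I2 integral (f out))
b2 stroke at J2  (J2 needs exactly one e-in)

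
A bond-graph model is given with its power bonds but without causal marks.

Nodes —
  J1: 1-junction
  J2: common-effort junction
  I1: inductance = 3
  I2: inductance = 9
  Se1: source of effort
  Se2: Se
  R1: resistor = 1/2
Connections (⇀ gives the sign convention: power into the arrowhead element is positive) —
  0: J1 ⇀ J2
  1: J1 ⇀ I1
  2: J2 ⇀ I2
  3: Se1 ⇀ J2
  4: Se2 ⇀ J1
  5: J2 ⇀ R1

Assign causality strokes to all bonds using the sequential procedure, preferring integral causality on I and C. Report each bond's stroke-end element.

bond 3 stroke at J2  (Se1: effort source, stroke at far end)
bond 4 stroke at J1  (Se2 (Se) sets effort on bond)
bond 0 stroke at J1  (J2 effort already set via bond 3)
bond 2 stroke at I2  (common-e at J2 fixed by 3)
bond 5 stroke at R1  (J2 effort already set via bond 3)
bond 1 stroke at I1  (J1: last free bond brings flow in)

β0 →J1
β1 →I1
β2 →I2
β3 →J2
β4 →J1
β5 →R1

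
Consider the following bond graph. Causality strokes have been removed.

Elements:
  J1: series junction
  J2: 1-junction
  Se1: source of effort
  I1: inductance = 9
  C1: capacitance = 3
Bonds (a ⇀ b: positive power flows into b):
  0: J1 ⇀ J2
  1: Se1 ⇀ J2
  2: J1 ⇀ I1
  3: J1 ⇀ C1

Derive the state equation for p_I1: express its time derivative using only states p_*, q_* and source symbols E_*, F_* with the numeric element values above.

dp_I1/dt = E_Se1 - q_C1/3

β1 stroke at J2  (Se1 (Se) sets effort on bond)
β0 stroke at J1  (J2 needs exactly one f-in)
β2 stroke at I1  (I1: I, integral causality)
β3 stroke at J1  (1-jn J1 has f-setter on 2)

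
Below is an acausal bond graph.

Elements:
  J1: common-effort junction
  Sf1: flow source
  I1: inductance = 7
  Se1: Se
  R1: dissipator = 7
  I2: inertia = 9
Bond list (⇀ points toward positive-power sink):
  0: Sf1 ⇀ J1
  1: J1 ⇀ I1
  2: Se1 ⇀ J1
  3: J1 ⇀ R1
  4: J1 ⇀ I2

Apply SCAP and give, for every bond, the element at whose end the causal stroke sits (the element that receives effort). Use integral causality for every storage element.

#0 stroke→Sf1  (Sf1 fixes flow; stroke at Sf1)
#2 stroke→J1  (source Se1 imposes e)
#1 stroke→I1  (0-jn J1 has e-setter on 2)
#3 stroke→R1  (0-jn J1 has e-setter on 2)
#4 stroke→I2  (common-e at J1 fixed by 2)

β0 |Sf1
β1 |I1
β2 |J1
β3 |R1
β4 |I2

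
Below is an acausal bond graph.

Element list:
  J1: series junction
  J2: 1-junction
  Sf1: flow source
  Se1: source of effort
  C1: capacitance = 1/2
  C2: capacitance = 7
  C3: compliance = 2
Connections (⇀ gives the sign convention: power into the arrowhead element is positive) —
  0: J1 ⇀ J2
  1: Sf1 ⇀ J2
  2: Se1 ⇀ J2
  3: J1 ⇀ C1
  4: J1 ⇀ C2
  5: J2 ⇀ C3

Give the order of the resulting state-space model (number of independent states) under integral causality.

3  (C1, C2, C3 all integral)

β1 stroke at Sf1  (Sf1 fixes flow; stroke at Sf1)
β2 stroke at J2  (Se1 (Se) sets effort on bond)
β0 stroke at J2  (J2: bond 1 brought flow, rest push out)
β5 stroke at J2  (common-f at J2 fixed by 1)
β3 stroke at J1  (common-f at J1 fixed by 0)
β4 stroke at J1  (common-f at J1 fixed by 0)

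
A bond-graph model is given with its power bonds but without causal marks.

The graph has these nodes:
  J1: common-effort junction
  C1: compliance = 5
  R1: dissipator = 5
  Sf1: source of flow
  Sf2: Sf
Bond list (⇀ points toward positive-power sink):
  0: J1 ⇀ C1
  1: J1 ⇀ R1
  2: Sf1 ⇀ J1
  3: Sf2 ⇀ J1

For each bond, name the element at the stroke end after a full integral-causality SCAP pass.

#2 →Sf1  (Sf1 fixes flow; stroke at Sf1)
#3 →Sf2  (Sf2 fixes flow; stroke at Sf2)
#0 →J1  (C1 integral (e out))
#1 →R1  (J1 effort already set via bond 0)

b0 →J1
b1 →R1
b2 →Sf1
b3 →Sf2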